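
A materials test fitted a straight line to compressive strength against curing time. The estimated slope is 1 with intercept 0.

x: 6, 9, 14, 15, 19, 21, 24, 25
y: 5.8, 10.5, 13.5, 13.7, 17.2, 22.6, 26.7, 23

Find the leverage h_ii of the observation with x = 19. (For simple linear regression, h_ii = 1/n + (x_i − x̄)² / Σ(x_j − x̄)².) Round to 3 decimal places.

h = 0.142

x̄ = (6 + 9 + 14 + 15 + 19 + 21 + 24 + 25)/8 = 16.625
Σ(x − x̄)² = 112.891 + 58.1406 + 6.89062 + 2.64062 + 5.64062 + 19.1406 + 54.3906 + 70.1406 = 329.875
h = 1/8 + (2.375)²/329.875 = 0.125 + 0.0170993 = 0.142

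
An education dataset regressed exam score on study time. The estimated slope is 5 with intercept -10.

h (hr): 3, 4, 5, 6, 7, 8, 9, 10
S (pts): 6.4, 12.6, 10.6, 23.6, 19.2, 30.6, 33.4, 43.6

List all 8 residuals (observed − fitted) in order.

1.4, 2.6, -4.4, 3.6, -5.8, 0.6, -1.6, 3.6

h=3: Ŝ = -10 + 5·3 = 5; r = 6.4 − 5 = 1.4
h=4: Ŝ = -10 + 5·4 = 10; r = 12.6 − 10 = 2.6
h=5: Ŝ = -10 + 5·5 = 15; r = 10.6 − 15 = -4.4
h=6: Ŝ = -10 + 5·6 = 20; r = 23.6 − 20 = 3.6
h=7: Ŝ = -10 + 5·7 = 25; r = 19.2 − 25 = -5.8
h=8: Ŝ = -10 + 5·8 = 30; r = 30.6 − 30 = 0.6
h=9: Ŝ = -10 + 5·9 = 35; r = 33.4 − 35 = -1.6
h=10: Ŝ = -10 + 5·10 = 40; r = 43.6 − 40 = 3.6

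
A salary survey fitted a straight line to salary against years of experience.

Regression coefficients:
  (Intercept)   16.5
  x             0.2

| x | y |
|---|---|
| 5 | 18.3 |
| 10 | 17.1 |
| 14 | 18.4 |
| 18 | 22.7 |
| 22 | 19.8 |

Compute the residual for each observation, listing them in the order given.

0.8, -1.4, -0.9, 2.6, -1.1

x=5: ŷ = 16.5 + 0.2·5 = 17.5; r = 18.3 − 17.5 = 0.8
x=10: ŷ = 16.5 + 0.2·10 = 18.5; r = 17.1 − 18.5 = -1.4
x=14: ŷ = 16.5 + 0.2·14 = 19.3; r = 18.4 − 19.3 = -0.9
x=18: ŷ = 16.5 + 0.2·18 = 20.1; r = 22.7 − 20.1 = 2.6
x=22: ŷ = 16.5 + 0.2·22 = 20.9; r = 19.8 − 20.9 = -1.1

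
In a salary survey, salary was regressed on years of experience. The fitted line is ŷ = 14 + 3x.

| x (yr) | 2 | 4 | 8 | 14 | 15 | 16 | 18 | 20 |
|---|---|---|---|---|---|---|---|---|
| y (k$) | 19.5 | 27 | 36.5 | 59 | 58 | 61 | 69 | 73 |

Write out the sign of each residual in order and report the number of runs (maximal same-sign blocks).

x=2: ŷ = 14 + 3·2 = 20; r = 19.5 − 20 = -0.5
x=4: ŷ = 14 + 3·4 = 26; r = 27 − 26 = 1
x=8: ŷ = 14 + 3·8 = 38; r = 36.5 − 38 = -1.5
x=14: ŷ = 14 + 3·14 = 56; r = 59 − 56 = 3
x=15: ŷ = 14 + 3·15 = 59; r = 58 − 59 = -1
x=16: ŷ = 14 + 3·16 = 62; r = 61 − 62 = -1
x=18: ŷ = 14 + 3·18 = 68; r = 69 − 68 = 1
x=20: ŷ = 14 + 3·20 = 74; r = 73 − 74 = -1
Signs: − + − + − − + −
Runs: −×1, +×1, −×1, +×1, −×2, +×1, −×1 → 7

7 runs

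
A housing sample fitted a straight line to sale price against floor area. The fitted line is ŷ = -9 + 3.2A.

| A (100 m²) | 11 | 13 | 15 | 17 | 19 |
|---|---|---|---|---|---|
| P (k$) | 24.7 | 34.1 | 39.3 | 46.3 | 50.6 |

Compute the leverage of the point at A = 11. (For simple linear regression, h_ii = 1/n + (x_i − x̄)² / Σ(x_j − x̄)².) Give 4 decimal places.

h = 0.6000

Ā = (11 + 13 + 15 + 17 + 19)/5 = 15
Σ(A − Ā)² = 16 + 4 + 0 + 4 + 16 = 40
h = 1/5 + (-4)²/40 = 0.2 + 0.4 = 0.6000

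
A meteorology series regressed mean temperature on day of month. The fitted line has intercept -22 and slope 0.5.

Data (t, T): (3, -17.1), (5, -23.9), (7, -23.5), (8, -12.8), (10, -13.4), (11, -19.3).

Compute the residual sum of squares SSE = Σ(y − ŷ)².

SSE = 103.76

t=3: ŷ = -22 + 0.5·3 = -20.5; e = -17.1 − (-20.5) = 3.4
t=5: ŷ = -22 + 0.5·5 = -19.5; e = -23.9 − (-19.5) = -4.4
t=7: ŷ = -22 + 0.5·7 = -18.5; e = -23.5 − (-18.5) = -5
t=8: ŷ = -22 + 0.5·8 = -18; e = -12.8 − (-18) = 5.2
t=10: ŷ = -22 + 0.5·10 = -17; e = -13.4 − (-17) = 3.6
t=11: ŷ = -22 + 0.5·11 = -16.5; e = -19.3 − (-16.5) = -2.8
SSE = 11.56 + 19.36 + 25 + 27.04 + 12.96 + 7.84 = 103.76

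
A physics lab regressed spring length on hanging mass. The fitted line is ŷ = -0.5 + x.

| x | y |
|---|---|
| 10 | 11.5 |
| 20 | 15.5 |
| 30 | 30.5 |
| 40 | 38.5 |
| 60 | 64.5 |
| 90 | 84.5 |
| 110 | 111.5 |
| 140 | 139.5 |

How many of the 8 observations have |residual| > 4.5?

x=10: ŷ = -0.5 + 10 = 9.5; e = 11.5 − 9.5 = 2
x=20: ŷ = -0.5 + 20 = 19.5; e = 15.5 − 19.5 = -4
x=30: ŷ = -0.5 + 30 = 29.5; e = 30.5 − 29.5 = 1
x=40: ŷ = -0.5 + 40 = 39.5; e = 38.5 − 39.5 = -1
x=60: ŷ = -0.5 + 60 = 59.5; e = 64.5 − 59.5 = 5
x=90: ŷ = -0.5 + 90 = 89.5; e = 84.5 − 89.5 = -5
x=110: ŷ = -0.5 + 110 = 109.5; e = 111.5 − 109.5 = 2
x=140: ŷ = -0.5 + 140 = 139.5; e = 139.5 − 139.5 = 0
|e| > 4.5: x=60 (|e|=5), x=90 (|e|=5) → 2

2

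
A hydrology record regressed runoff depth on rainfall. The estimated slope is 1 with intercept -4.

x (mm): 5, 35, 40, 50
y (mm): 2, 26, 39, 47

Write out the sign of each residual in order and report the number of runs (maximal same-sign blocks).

3 runs

x=5: ŷ = -4 + 5 = 1; e = 2 − 1 = 1
x=35: ŷ = -4 + 35 = 31; e = 26 − 31 = -5
x=40: ŷ = -4 + 40 = 36; e = 39 − 36 = 3
x=50: ŷ = -4 + 50 = 46; e = 47 − 46 = 1
Signs: + − + +
Runs: +×1, −×1, +×2 → 3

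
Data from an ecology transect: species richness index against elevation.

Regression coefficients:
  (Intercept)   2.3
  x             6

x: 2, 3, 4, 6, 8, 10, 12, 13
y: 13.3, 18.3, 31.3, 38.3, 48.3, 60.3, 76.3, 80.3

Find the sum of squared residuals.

SSE = 42

x=2: ŷ = 2.3 + 6·2 = 14.3; r = 13.3 − 14.3 = -1
x=3: ŷ = 2.3 + 6·3 = 20.3; r = 18.3 − 20.3 = -2
x=4: ŷ = 2.3 + 6·4 = 26.3; r = 31.3 − 26.3 = 5
x=6: ŷ = 2.3 + 6·6 = 38.3; r = 38.3 − 38.3 = 0
x=8: ŷ = 2.3 + 6·8 = 50.3; r = 48.3 − 50.3 = -2
x=10: ŷ = 2.3 + 6·10 = 62.3; r = 60.3 − 62.3 = -2
x=12: ŷ = 2.3 + 6·12 = 74.3; r = 76.3 − 74.3 = 2
x=13: ŷ = 2.3 + 6·13 = 80.3; r = 80.3 − 80.3 = 0
SSE = 1 + 4 + 25 + 0 + 4 + 4 + 4 + 0 = 42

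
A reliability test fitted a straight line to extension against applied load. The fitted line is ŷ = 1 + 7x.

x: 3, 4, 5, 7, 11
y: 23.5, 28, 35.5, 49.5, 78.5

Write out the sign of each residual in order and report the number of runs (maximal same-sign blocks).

x=3: ŷ = 1 + 7·3 = 22; r = 23.5 − 22 = 1.5
x=4: ŷ = 1 + 7·4 = 29; r = 28 − 29 = -1
x=5: ŷ = 1 + 7·5 = 36; r = 35.5 − 36 = -0.5
x=7: ŷ = 1 + 7·7 = 50; r = 49.5 − 50 = -0.5
x=11: ŷ = 1 + 7·11 = 78; r = 78.5 − 78 = 0.5
Signs: + − − − +
Runs: +×1, −×3, +×1 → 3

3 runs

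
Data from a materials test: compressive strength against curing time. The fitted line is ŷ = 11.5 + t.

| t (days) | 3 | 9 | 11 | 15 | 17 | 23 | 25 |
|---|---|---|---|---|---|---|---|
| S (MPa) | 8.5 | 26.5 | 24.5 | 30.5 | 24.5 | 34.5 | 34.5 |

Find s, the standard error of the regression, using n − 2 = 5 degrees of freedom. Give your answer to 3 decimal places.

s = 4.733

t=3: ŷ = 11.5 + 3 = 14.5; e = 8.5 − 14.5 = -6
t=9: ŷ = 11.5 + 9 = 20.5; e = 26.5 − 20.5 = 6
t=11: ŷ = 11.5 + 11 = 22.5; e = 24.5 − 22.5 = 2
t=15: ŷ = 11.5 + 15 = 26.5; e = 30.5 − 26.5 = 4
t=17: ŷ = 11.5 + 17 = 28.5; e = 24.5 − 28.5 = -4
t=23: ŷ = 11.5 + 23 = 34.5; e = 34.5 − 34.5 = 0
t=25: ŷ = 11.5 + 25 = 36.5; e = 34.5 − 36.5 = -2
SSE = 36 + 36 + 4 + 16 + 16 + 0 + 4 = 112
s = √(112/5) = √22.4 ≈ 4.733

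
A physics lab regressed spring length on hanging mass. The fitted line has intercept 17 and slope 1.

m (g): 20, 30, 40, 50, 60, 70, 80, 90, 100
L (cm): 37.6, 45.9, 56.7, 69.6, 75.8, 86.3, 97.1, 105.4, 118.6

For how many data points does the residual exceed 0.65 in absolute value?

m=20: ŷ = 17 + 20 = 37; r = 37.6 − 37 = 0.6
m=30: ŷ = 17 + 30 = 47; r = 45.9 − 47 = -1.1
m=40: ŷ = 17 + 40 = 57; r = 56.7 − 57 = -0.3
m=50: ŷ = 17 + 50 = 67; r = 69.6 − 67 = 2.6
m=60: ŷ = 17 + 60 = 77; r = 75.8 − 77 = -1.2
m=70: ŷ = 17 + 70 = 87; r = 86.3 − 87 = -0.7
m=80: ŷ = 17 + 80 = 97; r = 97.1 − 97 = 0.1
m=90: ŷ = 17 + 90 = 107; r = 105.4 − 107 = -1.6
m=100: ŷ = 17 + 100 = 117; r = 118.6 − 117 = 1.6
|r| > 0.65: m=30 (|r|=1.1), m=50 (|r|=2.6), m=60 (|r|=1.2), m=70 (|r|=0.7), m=90 (|r|=1.6), m=100 (|r|=1.6) → 6

6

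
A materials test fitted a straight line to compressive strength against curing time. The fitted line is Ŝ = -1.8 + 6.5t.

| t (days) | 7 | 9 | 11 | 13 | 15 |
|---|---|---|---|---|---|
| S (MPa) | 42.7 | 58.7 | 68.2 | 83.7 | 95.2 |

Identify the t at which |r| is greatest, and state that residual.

t = 9, r = 2

t=7: Ŝ = -1.8 + 6.5·7 = 43.7; r = 42.7 − 43.7 = -1
t=9: Ŝ = -1.8 + 6.5·9 = 56.7; r = 58.7 − 56.7 = 2
t=11: Ŝ = -1.8 + 6.5·11 = 69.7; r = 68.2 − 69.7 = -1.5
t=13: Ŝ = -1.8 + 6.5·13 = 82.7; r = 83.7 − 82.7 = 1
t=15: Ŝ = -1.8 + 6.5·15 = 95.7; r = 95.2 − 95.7 = -0.5
Largest |r| is 2 at t = 9, residual 2.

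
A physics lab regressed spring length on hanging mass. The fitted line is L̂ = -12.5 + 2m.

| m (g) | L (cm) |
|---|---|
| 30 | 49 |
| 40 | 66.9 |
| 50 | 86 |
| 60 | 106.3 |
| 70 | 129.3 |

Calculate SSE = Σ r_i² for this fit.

m=30: L̂ = -12.5 + 2·30 = 47.5; r = 49 − 47.5 = 1.5
m=40: L̂ = -12.5 + 2·40 = 67.5; r = 66.9 − 67.5 = -0.6
m=50: L̂ = -12.5 + 2·50 = 87.5; r = 86 − 87.5 = -1.5
m=60: L̂ = -12.5 + 2·60 = 107.5; r = 106.3 − 107.5 = -1.2
m=70: L̂ = -12.5 + 2·70 = 127.5; r = 129.3 − 127.5 = 1.8
SSE = 2.25 + 0.36 + 2.25 + 1.44 + 3.24 = 9.54

SSE = 9.54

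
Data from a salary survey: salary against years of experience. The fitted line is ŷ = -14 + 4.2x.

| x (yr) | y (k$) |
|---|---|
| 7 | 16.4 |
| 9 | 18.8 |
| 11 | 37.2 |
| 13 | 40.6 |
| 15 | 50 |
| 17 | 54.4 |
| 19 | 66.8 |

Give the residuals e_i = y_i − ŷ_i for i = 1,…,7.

x=7: ŷ = -14 + 4.2·7 = 15.4; e = 16.4 − 15.4 = 1
x=9: ŷ = -14 + 4.2·9 = 23.8; e = 18.8 − 23.8 = -5
x=11: ŷ = -14 + 4.2·11 = 32.2; e = 37.2 − 32.2 = 5
x=13: ŷ = -14 + 4.2·13 = 40.6; e = 40.6 − 40.6 = 0
x=15: ŷ = -14 + 4.2·15 = 49; e = 50 − 49 = 1
x=17: ŷ = -14 + 4.2·17 = 57.4; e = 54.4 − 57.4 = -3
x=19: ŷ = -14 + 4.2·19 = 65.8; e = 66.8 − 65.8 = 1

1, -5, 5, 0, 1, -3, 1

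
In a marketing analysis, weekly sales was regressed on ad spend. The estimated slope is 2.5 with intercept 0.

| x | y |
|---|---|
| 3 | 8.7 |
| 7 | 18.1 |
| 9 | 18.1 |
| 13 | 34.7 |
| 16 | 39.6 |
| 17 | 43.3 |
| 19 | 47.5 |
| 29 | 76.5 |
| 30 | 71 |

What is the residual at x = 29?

e = 4

ŷ = 2.5·29 = 72.5
e = 76.5 − 72.5 = 4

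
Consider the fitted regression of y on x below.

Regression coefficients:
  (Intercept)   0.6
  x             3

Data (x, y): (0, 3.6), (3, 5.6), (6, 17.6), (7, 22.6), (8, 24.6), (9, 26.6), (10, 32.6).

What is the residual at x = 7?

ŷ = 0.6 + 3·7 = 21.6
e = 22.6 − 21.6 = 1

e = 1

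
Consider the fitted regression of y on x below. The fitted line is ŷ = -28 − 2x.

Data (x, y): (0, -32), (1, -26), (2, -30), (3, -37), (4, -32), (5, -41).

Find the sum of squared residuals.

x=0: ŷ = -28 − 2·0 = -28; e = -32 − (-28) = -4
x=1: ŷ = -28 − 2·1 = -30; e = -26 − (-30) = 4
x=2: ŷ = -28 − 2·2 = -32; e = -30 − (-32) = 2
x=3: ŷ = -28 − 2·3 = -34; e = -37 − (-34) = -3
x=4: ŷ = -28 − 2·4 = -36; e = -32 − (-36) = 4
x=5: ŷ = -28 − 2·5 = -38; e = -41 − (-38) = -3
SSE = 16 + 16 + 4 + 9 + 16 + 9 = 70

SSE = 70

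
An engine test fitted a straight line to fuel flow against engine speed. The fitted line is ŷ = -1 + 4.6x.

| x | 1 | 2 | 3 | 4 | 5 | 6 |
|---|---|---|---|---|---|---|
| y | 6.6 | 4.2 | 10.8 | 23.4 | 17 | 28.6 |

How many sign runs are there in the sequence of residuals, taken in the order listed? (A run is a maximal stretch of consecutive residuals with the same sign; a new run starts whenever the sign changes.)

5 runs

x=1: ŷ = -1 + 4.6·1 = 3.6; r = 6.6 − 3.6 = 3
x=2: ŷ = -1 + 4.6·2 = 8.2; r = 4.2 − 8.2 = -4
x=3: ŷ = -1 + 4.6·3 = 12.8; r = 10.8 − 12.8 = -2
x=4: ŷ = -1 + 4.6·4 = 17.4; r = 23.4 − 17.4 = 6
x=5: ŷ = -1 + 4.6·5 = 22; r = 17 − 22 = -5
x=6: ŷ = -1 + 4.6·6 = 26.6; r = 28.6 − 26.6 = 2
Signs: + − − + − +
Runs: +×1, −×2, +×1, −×1, +×1 → 5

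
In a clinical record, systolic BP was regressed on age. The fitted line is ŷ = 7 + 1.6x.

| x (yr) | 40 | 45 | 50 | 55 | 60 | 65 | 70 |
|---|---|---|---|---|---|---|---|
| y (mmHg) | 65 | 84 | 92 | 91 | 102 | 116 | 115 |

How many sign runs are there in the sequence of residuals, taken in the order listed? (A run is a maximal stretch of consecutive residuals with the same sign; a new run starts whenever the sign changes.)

5 runs

x=40: ŷ = 7 + 1.6·40 = 71; r = 65 − 71 = -6
x=45: ŷ = 7 + 1.6·45 = 79; r = 84 − 79 = 5
x=50: ŷ = 7 + 1.6·50 = 87; r = 92 − 87 = 5
x=55: ŷ = 7 + 1.6·55 = 95; r = 91 − 95 = -4
x=60: ŷ = 7 + 1.6·60 = 103; r = 102 − 103 = -1
x=65: ŷ = 7 + 1.6·65 = 111; r = 116 − 111 = 5
x=70: ŷ = 7 + 1.6·70 = 119; r = 115 − 119 = -4
Signs: − + + − − + −
Runs: −×1, +×2, −×2, +×1, −×1 → 5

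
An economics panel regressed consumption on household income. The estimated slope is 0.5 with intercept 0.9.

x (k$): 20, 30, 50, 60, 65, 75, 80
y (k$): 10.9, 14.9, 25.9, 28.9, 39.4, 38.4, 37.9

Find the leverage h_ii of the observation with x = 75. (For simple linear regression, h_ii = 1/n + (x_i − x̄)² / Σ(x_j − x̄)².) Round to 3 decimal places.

x̄ = (20 + 30 + 50 + 60 + 65 + 75 + 80)/7 = 54.2857
Σ(x − x̄)² = 1175.51 + 589.796 + 18.3673 + 32.6531 + 114.796 + 429.082 + 661.224 = 3021.43
h = 1/7 + (20.7143)²/3021.43 = 0.142857 + 0.142013 = 0.285

h = 0.285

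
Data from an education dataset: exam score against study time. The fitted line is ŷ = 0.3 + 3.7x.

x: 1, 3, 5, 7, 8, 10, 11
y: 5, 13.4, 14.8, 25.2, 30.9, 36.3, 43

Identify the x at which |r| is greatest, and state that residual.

x=1: ŷ = 0.3 + 3.7·1 = 4; r = 5 − 4 = 1
x=3: ŷ = 0.3 + 3.7·3 = 11.4; r = 13.4 − 11.4 = 2
x=5: ŷ = 0.3 + 3.7·5 = 18.8; r = 14.8 − 18.8 = -4
x=7: ŷ = 0.3 + 3.7·7 = 26.2; r = 25.2 − 26.2 = -1
x=8: ŷ = 0.3 + 3.7·8 = 29.9; r = 30.9 − 29.9 = 1
x=10: ŷ = 0.3 + 3.7·10 = 37.3; r = 36.3 − 37.3 = -1
x=11: ŷ = 0.3 + 3.7·11 = 41; r = 43 − 41 = 2
Largest |r| is 4 at x = 5, residual -4.

x = 5, r = -4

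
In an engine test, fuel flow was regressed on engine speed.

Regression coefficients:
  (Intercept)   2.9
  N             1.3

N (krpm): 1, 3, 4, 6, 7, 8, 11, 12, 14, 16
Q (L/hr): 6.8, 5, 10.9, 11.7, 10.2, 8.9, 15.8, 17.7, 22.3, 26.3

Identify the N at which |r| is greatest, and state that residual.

N=1: ŷ = 2.9 + 1.3·1 = 4.2; r = 6.8 − 4.2 = 2.6
N=3: ŷ = 2.9 + 1.3·3 = 6.8; r = 5 − 6.8 = -1.8
N=4: ŷ = 2.9 + 1.3·4 = 8.1; r = 10.9 − 8.1 = 2.8
N=6: ŷ = 2.9 + 1.3·6 = 10.7; r = 11.7 − 10.7 = 1
N=7: ŷ = 2.9 + 1.3·7 = 12; r = 10.2 − 12 = -1.8
N=8: ŷ = 2.9 + 1.3·8 = 13.3; r = 8.9 − 13.3 = -4.4
N=11: ŷ = 2.9 + 1.3·11 = 17.2; r = 15.8 − 17.2 = -1.4
N=12: ŷ = 2.9 + 1.3·12 = 18.5; r = 17.7 − 18.5 = -0.8
N=14: ŷ = 2.9 + 1.3·14 = 21.1; r = 22.3 − 21.1 = 1.2
N=16: ŷ = 2.9 + 1.3·16 = 23.7; r = 26.3 − 23.7 = 2.6
Largest |r| is 4.4 at N = 8, residual -4.4.

N = 8, r = -4.4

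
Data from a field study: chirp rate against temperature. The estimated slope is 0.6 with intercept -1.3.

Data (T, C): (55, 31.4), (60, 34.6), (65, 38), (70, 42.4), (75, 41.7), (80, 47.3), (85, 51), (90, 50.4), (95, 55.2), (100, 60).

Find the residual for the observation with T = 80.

r = 0.6

ŷ = -1.3 + 0.6·80 = 46.7
r = 47.3 − 46.7 = 0.6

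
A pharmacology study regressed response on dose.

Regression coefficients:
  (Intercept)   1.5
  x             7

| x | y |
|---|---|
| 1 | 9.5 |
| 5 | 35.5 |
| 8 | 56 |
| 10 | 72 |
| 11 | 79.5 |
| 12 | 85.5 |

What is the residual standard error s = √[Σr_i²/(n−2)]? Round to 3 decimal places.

s = 1.173

x=1: ŷ = 1.5 + 7·1 = 8.5; r = 9.5 − 8.5 = 1
x=5: ŷ = 1.5 + 7·5 = 36.5; r = 35.5 − 36.5 = -1
x=8: ŷ = 1.5 + 7·8 = 57.5; r = 56 − 57.5 = -1.5
x=10: ŷ = 1.5 + 7·10 = 71.5; r = 72 − 71.5 = 0.5
x=11: ŷ = 1.5 + 7·11 = 78.5; r = 79.5 − 78.5 = 1
x=12: ŷ = 1.5 + 7·12 = 85.5; r = 85.5 − 85.5 = 0
SSE = 1 + 1 + 2.25 + 0.25 + 1 + 0 = 5.5
s = √(5.5/4) = √1.375 ≈ 1.173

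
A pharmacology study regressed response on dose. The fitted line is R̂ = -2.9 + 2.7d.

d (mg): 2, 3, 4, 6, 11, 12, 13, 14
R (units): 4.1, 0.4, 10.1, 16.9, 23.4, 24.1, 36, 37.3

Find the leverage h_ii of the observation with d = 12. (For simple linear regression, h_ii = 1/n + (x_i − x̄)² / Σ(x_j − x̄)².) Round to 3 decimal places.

d̄ = (2 + 3 + 4 + 6 + 11 + 12 + 13 + 14)/8 = 8.125
Σ(d − d̄)² = 37.5156 + 26.2656 + 17.0156 + 4.51562 + 8.26562 + 15.0156 + 23.7656 + 34.5156 = 166.875
h = 1/8 + (3.875)²/166.875 = 0.125 + 0.0899813 = 0.215

h = 0.215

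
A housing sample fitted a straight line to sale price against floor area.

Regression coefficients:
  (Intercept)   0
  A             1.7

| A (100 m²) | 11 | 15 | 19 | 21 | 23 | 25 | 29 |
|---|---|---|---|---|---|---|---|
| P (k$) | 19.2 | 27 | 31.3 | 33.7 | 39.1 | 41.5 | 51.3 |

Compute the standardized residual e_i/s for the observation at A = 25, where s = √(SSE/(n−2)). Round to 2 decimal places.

A=11: ŷ = 1.7·11 = 18.7; e = 19.2 − 18.7 = 0.5
A=15: ŷ = 1.7·15 = 25.5; e = 27 − 25.5 = 1.5
A=19: ŷ = 1.7·19 = 32.3; e = 31.3 − 32.3 = -1
A=21: ŷ = 1.7·21 = 35.7; e = 33.7 − 35.7 = -2
A=23: ŷ = 1.7·23 = 39.1; e = 39.1 − 39.1 = 0
A=25: ŷ = 1.7·25 = 42.5; e = 41.5 − 42.5 = -1
A=29: ŷ = 1.7·29 = 49.3; e = 51.3 − 49.3 = 2
SSE = 0.25 + 2.25 + 1 + 4 + 0 + 1 + 4 = 12.5
s = √(12.5/5) = 1.58114
e/s = -1 / 1.58114 = -0.63

-0.63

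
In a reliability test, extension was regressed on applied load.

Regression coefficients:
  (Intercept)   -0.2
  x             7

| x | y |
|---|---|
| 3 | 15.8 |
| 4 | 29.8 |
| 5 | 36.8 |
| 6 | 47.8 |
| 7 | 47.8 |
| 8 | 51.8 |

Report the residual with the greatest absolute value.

x=3: ŷ = -0.2 + 7·3 = 20.8; e = 15.8 − 20.8 = -5
x=4: ŷ = -0.2 + 7·4 = 27.8; e = 29.8 − 27.8 = 2
x=5: ŷ = -0.2 + 7·5 = 34.8; e = 36.8 − 34.8 = 2
x=6: ŷ = -0.2 + 7·6 = 41.8; e = 47.8 − 41.8 = 6
x=7: ŷ = -0.2 + 7·7 = 48.8; e = 47.8 − 48.8 = -1
x=8: ŷ = -0.2 + 7·8 = 55.8; e = 51.8 − 55.8 = -4
Largest |e| is 6 at x = 6, residual 6.

e = 6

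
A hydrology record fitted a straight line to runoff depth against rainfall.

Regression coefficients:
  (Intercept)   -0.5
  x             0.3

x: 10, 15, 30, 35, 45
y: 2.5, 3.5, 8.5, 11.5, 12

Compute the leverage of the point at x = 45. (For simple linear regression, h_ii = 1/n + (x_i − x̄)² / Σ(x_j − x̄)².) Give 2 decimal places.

h = 0.59

x̄ = (10 + 15 + 30 + 35 + 45)/5 = 27
Σ(x − x̄)² = 289 + 144 + 9 + 64 + 324 = 830
h = 1/5 + (18)²/830 = 0.2 + 0.390361 = 0.59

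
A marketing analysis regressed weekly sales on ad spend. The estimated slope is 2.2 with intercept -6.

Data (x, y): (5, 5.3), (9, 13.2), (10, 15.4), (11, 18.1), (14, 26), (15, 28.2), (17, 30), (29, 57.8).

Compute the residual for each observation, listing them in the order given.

0.3, -0.6, -0.6, -0.1, 1.2, 1.2, -1.4, 0

x=5: ŷ = -6 + 2.2·5 = 5; e = 5.3 − 5 = 0.3
x=9: ŷ = -6 + 2.2·9 = 13.8; e = 13.2 − 13.8 = -0.6
x=10: ŷ = -6 + 2.2·10 = 16; e = 15.4 − 16 = -0.6
x=11: ŷ = -6 + 2.2·11 = 18.2; e = 18.1 − 18.2 = -0.1
x=14: ŷ = -6 + 2.2·14 = 24.8; e = 26 − 24.8 = 1.2
x=15: ŷ = -6 + 2.2·15 = 27; e = 28.2 − 27 = 1.2
x=17: ŷ = -6 + 2.2·17 = 31.4; e = 30 − 31.4 = -1.4
x=29: ŷ = -6 + 2.2·29 = 57.8; e = 57.8 − 57.8 = 0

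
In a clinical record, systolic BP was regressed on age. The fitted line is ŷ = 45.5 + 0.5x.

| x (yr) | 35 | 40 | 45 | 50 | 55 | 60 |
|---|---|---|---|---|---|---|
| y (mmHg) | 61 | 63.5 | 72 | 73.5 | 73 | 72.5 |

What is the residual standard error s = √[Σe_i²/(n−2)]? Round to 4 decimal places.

x=35: ŷ = 45.5 + 0.5·35 = 63; e = 61 − 63 = -2
x=40: ŷ = 45.5 + 0.5·40 = 65.5; e = 63.5 − 65.5 = -2
x=45: ŷ = 45.5 + 0.5·45 = 68; e = 72 − 68 = 4
x=50: ŷ = 45.5 + 0.5·50 = 70.5; e = 73.5 − 70.5 = 3
x=55: ŷ = 45.5 + 0.5·55 = 73; e = 73 − 73 = 0
x=60: ŷ = 45.5 + 0.5·60 = 75.5; e = 72.5 − 75.5 = -3
SSE = 4 + 4 + 16 + 9 + 0 + 9 = 42
s = √(42/4) = √10.5 ≈ 3.2404

s = 3.2404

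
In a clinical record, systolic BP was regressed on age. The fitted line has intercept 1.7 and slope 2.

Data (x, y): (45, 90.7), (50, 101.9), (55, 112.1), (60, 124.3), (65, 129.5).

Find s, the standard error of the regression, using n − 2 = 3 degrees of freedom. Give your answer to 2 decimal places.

x=45: ŷ = 1.7 + 2·45 = 91.7; e = 90.7 − 91.7 = -1
x=50: ŷ = 1.7 + 2·50 = 101.7; e = 101.9 − 101.7 = 0.2
x=55: ŷ = 1.7 + 2·55 = 111.7; e = 112.1 − 111.7 = 0.4
x=60: ŷ = 1.7 + 2·60 = 121.7; e = 124.3 − 121.7 = 2.6
x=65: ŷ = 1.7 + 2·65 = 131.7; e = 129.5 − 131.7 = -2.2
SSE = 1 + 0.04 + 0.16 + 6.76 + 4.84 = 12.8
s = √(12.8/3) = √4.26667 ≈ 2.07

s = 2.07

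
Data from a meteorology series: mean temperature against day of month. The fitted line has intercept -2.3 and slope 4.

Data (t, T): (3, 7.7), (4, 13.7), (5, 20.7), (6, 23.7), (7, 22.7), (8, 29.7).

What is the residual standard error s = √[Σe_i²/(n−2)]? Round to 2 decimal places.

s = 2.55

t=3: T̂ = -2.3 + 4·3 = 9.7; e = 7.7 − 9.7 = -2
t=4: T̂ = -2.3 + 4·4 = 13.7; e = 13.7 − 13.7 = 0
t=5: T̂ = -2.3 + 4·5 = 17.7; e = 20.7 − 17.7 = 3
t=6: T̂ = -2.3 + 4·6 = 21.7; e = 23.7 − 21.7 = 2
t=7: T̂ = -2.3 + 4·7 = 25.7; e = 22.7 − 25.7 = -3
t=8: T̂ = -2.3 + 4·8 = 29.7; e = 29.7 − 29.7 = 0
SSE = 4 + 0 + 9 + 4 + 9 + 0 = 26
s = √(26/4) = √6.5 ≈ 2.55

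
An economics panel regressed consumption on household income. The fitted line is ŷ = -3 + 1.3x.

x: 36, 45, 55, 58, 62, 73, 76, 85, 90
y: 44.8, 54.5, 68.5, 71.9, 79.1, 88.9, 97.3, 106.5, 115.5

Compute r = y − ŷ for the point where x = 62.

ŷ = -3 + 1.3·62 = 77.6
r = 79.1 − 77.6 = 1.5

r = 1.5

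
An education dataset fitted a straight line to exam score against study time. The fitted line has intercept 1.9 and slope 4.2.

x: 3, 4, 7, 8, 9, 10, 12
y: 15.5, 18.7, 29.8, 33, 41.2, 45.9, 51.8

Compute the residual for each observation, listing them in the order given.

1, 0, -1.5, -2.5, 1.5, 2, -0.5

x=3: ŷ = 1.9 + 4.2·3 = 14.5; e = 15.5 − 14.5 = 1
x=4: ŷ = 1.9 + 4.2·4 = 18.7; e = 18.7 − 18.7 = 0
x=7: ŷ = 1.9 + 4.2·7 = 31.3; e = 29.8 − 31.3 = -1.5
x=8: ŷ = 1.9 + 4.2·8 = 35.5; e = 33 − 35.5 = -2.5
x=9: ŷ = 1.9 + 4.2·9 = 39.7; e = 41.2 − 39.7 = 1.5
x=10: ŷ = 1.9 + 4.2·10 = 43.9; e = 45.9 − 43.9 = 2
x=12: ŷ = 1.9 + 4.2·12 = 52.3; e = 51.8 − 52.3 = -0.5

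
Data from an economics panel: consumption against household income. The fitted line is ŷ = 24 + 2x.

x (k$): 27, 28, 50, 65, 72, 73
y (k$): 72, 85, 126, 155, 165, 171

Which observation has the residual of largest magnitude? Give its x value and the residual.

x = 27, e = -6

x=27: ŷ = 24 + 2·27 = 78; e = 72 − 78 = -6
x=28: ŷ = 24 + 2·28 = 80; e = 85 − 80 = 5
x=50: ŷ = 24 + 2·50 = 124; e = 126 − 124 = 2
x=65: ŷ = 24 + 2·65 = 154; e = 155 − 154 = 1
x=72: ŷ = 24 + 2·72 = 168; e = 165 − 168 = -3
x=73: ŷ = 24 + 2·73 = 170; e = 171 − 170 = 1
Largest |e| is 6 at x = 27, residual -6.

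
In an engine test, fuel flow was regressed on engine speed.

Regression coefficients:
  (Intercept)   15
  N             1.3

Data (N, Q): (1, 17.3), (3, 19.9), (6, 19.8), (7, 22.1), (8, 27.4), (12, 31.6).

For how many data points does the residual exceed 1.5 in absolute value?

3

N=1: Q̂ = 15 + 1.3·1 = 16.3; r = 17.3 − 16.3 = 1
N=3: Q̂ = 15 + 1.3·3 = 18.9; r = 19.9 − 18.9 = 1
N=6: Q̂ = 15 + 1.3·6 = 22.8; r = 19.8 − 22.8 = -3
N=7: Q̂ = 15 + 1.3·7 = 24.1; r = 22.1 − 24.1 = -2
N=8: Q̂ = 15 + 1.3·8 = 25.4; r = 27.4 − 25.4 = 2
N=12: Q̂ = 15 + 1.3·12 = 30.6; r = 31.6 − 30.6 = 1
|r| > 1.5: N=6 (|r|=3), N=7 (|r|=2), N=8 (|r|=2) → 3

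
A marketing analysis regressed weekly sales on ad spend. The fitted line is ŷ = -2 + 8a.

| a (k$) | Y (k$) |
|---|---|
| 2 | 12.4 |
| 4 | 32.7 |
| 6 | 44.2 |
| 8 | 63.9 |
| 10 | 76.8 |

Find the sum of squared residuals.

SSE = 18.14

a=2: ŷ = -2 + 8·2 = 14; r = 12.4 − 14 = -1.6
a=4: ŷ = -2 + 8·4 = 30; r = 32.7 − 30 = 2.7
a=6: ŷ = -2 + 8·6 = 46; r = 44.2 − 46 = -1.8
a=8: ŷ = -2 + 8·8 = 62; r = 63.9 − 62 = 1.9
a=10: ŷ = -2 + 8·10 = 78; r = 76.8 − 78 = -1.2
SSE = 2.56 + 7.29 + 3.24 + 3.61 + 1.44 = 18.14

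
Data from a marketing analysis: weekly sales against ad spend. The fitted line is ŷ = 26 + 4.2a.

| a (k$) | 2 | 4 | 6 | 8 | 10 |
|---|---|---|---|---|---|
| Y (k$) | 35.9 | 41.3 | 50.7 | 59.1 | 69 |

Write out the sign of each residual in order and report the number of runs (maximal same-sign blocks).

a=2: ŷ = 26 + 4.2·2 = 34.4; r = 35.9 − 34.4 = 1.5
a=4: ŷ = 26 + 4.2·4 = 42.8; r = 41.3 − 42.8 = -1.5
a=6: ŷ = 26 + 4.2·6 = 51.2; r = 50.7 − 51.2 = -0.5
a=8: ŷ = 26 + 4.2·8 = 59.6; r = 59.1 − 59.6 = -0.5
a=10: ŷ = 26 + 4.2·10 = 68; r = 69 − 68 = 1
Signs: + − − − +
Runs: +×1, −×3, +×1 → 3

3 runs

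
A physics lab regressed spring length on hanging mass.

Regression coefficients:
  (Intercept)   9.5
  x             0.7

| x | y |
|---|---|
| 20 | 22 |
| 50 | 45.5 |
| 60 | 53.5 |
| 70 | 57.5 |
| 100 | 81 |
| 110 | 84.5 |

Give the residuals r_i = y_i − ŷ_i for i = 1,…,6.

-1.5, 1, 2, -1, 1.5, -2

x=20: ŷ = 9.5 + 0.7·20 = 23.5; r = 22 − 23.5 = -1.5
x=50: ŷ = 9.5 + 0.7·50 = 44.5; r = 45.5 − 44.5 = 1
x=60: ŷ = 9.5 + 0.7·60 = 51.5; r = 53.5 − 51.5 = 2
x=70: ŷ = 9.5 + 0.7·70 = 58.5; r = 57.5 − 58.5 = -1
x=100: ŷ = 9.5 + 0.7·100 = 79.5; r = 81 − 79.5 = 1.5
x=110: ŷ = 9.5 + 0.7·110 = 86.5; r = 84.5 − 86.5 = -2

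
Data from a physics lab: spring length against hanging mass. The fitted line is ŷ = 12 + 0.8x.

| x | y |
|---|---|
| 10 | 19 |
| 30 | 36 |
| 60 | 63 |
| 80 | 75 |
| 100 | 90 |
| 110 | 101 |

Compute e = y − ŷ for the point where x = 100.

e = -2

ŷ = 12 + 0.8·100 = 92
e = 90 − 92 = -2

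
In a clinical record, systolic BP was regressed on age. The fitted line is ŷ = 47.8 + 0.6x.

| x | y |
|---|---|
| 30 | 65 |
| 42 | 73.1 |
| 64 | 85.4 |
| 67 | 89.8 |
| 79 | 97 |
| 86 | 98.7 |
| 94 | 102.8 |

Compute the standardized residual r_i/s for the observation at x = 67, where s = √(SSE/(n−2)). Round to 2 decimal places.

1.26

x=30: ŷ = 47.8 + 0.6·30 = 65.8; r = 65 − 65.8 = -0.8
x=42: ŷ = 47.8 + 0.6·42 = 73; r = 73.1 − 73 = 0.1
x=64: ŷ = 47.8 + 0.6·64 = 86.2; r = 85.4 − 86.2 = -0.8
x=67: ŷ = 47.8 + 0.6·67 = 88; r = 89.8 − 88 = 1.8
x=79: ŷ = 47.8 + 0.6·79 = 95.2; r = 97 − 95.2 = 1.8
x=86: ŷ = 47.8 + 0.6·86 = 99.4; r = 98.7 − 99.4 = -0.7
x=94: ŷ = 47.8 + 0.6·94 = 104.2; r = 102.8 − 104.2 = -1.4
SSE = 0.64 + 0.01 + 0.64 + 3.24 + 3.24 + 0.49 + 1.96 = 10.22
s = √(10.22/5) = 1.42969
r/s = 1.8 / 1.42969 = 1.26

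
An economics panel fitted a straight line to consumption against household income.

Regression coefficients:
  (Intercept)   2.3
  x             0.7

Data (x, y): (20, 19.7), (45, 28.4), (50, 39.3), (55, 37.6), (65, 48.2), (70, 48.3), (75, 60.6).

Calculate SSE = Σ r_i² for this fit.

SSE = 97.76

x=20: ŷ = 2.3 + 0.7·20 = 16.3; r = 19.7 − 16.3 = 3.4
x=45: ŷ = 2.3 + 0.7·45 = 33.8; r = 28.4 − 33.8 = -5.4
x=50: ŷ = 2.3 + 0.7·50 = 37.3; r = 39.3 − 37.3 = 2
x=55: ŷ = 2.3 + 0.7·55 = 40.8; r = 37.6 − 40.8 = -3.2
x=65: ŷ = 2.3 + 0.7·65 = 47.8; r = 48.2 − 47.8 = 0.4
x=70: ŷ = 2.3 + 0.7·70 = 51.3; r = 48.3 − 51.3 = -3
x=75: ŷ = 2.3 + 0.7·75 = 54.8; r = 60.6 − 54.8 = 5.8
SSE = 11.56 + 29.16 + 4 + 10.24 + 0.16 + 9 + 33.64 = 97.76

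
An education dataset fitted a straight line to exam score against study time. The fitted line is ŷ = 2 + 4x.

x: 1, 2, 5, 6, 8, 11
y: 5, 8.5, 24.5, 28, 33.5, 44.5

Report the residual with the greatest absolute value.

r = 2.5

x=1: ŷ = 2 + 4·1 = 6; r = 5 − 6 = -1
x=2: ŷ = 2 + 4·2 = 10; r = 8.5 − 10 = -1.5
x=5: ŷ = 2 + 4·5 = 22; r = 24.5 − 22 = 2.5
x=6: ŷ = 2 + 4·6 = 26; r = 28 − 26 = 2
x=8: ŷ = 2 + 4·8 = 34; r = 33.5 − 34 = -0.5
x=11: ŷ = 2 + 4·11 = 46; r = 44.5 − 46 = -1.5
Largest |r| is 2.5 at x = 5, residual 2.5.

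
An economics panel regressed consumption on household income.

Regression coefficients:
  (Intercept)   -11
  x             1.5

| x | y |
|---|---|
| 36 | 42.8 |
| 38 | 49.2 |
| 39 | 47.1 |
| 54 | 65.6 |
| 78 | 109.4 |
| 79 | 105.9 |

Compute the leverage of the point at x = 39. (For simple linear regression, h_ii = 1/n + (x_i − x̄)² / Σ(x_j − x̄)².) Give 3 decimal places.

h = 0.279

x̄ = (36 + 38 + 39 + 54 + 78 + 79)/6 = 54
Σ(x − x̄)² = 324 + 256 + 225 + 0 + 576 + 625 = 2006
h = 1/6 + (-15)²/2006 = 0.166667 + 0.112164 = 0.279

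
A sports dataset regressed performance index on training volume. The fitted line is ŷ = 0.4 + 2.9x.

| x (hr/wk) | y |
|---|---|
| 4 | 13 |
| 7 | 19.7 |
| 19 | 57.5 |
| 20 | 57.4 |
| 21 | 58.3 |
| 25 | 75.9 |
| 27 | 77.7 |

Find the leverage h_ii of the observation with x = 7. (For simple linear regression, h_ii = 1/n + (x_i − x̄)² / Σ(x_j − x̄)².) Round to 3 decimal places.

x̄ = (4 + 7 + 19 + 20 + 21 + 25 + 27)/7 = 17.5714
Σ(x − x̄)² = 184.184 + 111.755 + 2.04082 + 5.89796 + 11.7551 + 55.1837 + 88.898 = 459.714
h = 1/7 + (-10.5714)²/459.714 = 0.142857 + 0.243097 = 0.386

h = 0.386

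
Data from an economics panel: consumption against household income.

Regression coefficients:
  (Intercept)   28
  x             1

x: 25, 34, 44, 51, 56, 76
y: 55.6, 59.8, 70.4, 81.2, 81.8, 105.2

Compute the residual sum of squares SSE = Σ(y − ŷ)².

SSE = 25.28

x=25: ŷ = 28 + 25 = 53; e = 55.6 − 53 = 2.6
x=34: ŷ = 28 + 34 = 62; e = 59.8 − 62 = -2.2
x=44: ŷ = 28 + 44 = 72; e = 70.4 − 72 = -1.6
x=51: ŷ = 28 + 51 = 79; e = 81.2 − 79 = 2.2
x=56: ŷ = 28 + 56 = 84; e = 81.8 − 84 = -2.2
x=76: ŷ = 28 + 76 = 104; e = 105.2 − 104 = 1.2
SSE = 6.76 + 4.84 + 2.56 + 4.84 + 4.84 + 1.44 = 25.28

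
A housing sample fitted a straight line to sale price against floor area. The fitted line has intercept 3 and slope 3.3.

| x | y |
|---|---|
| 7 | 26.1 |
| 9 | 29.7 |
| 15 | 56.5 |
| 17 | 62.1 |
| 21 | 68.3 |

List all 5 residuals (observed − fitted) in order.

0, -3, 4, 3, -4

x=7: ŷ = 3 + 3.3·7 = 26.1; r = 26.1 − 26.1 = 0
x=9: ŷ = 3 + 3.3·9 = 32.7; r = 29.7 − 32.7 = -3
x=15: ŷ = 3 + 3.3·15 = 52.5; r = 56.5 − 52.5 = 4
x=17: ŷ = 3 + 3.3·17 = 59.1; r = 62.1 − 59.1 = 3
x=21: ŷ = 3 + 3.3·21 = 72.3; r = 68.3 − 72.3 = -4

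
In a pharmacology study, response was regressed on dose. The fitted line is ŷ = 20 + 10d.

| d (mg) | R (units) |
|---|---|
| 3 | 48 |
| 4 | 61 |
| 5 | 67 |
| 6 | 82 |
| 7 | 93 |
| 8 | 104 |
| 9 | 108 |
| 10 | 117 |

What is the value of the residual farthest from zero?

d=3: ŷ = 20 + 10·3 = 50; e = 48 − 50 = -2
d=4: ŷ = 20 + 10·4 = 60; e = 61 − 60 = 1
d=5: ŷ = 20 + 10·5 = 70; e = 67 − 70 = -3
d=6: ŷ = 20 + 10·6 = 80; e = 82 − 80 = 2
d=7: ŷ = 20 + 10·7 = 90; e = 93 − 90 = 3
d=8: ŷ = 20 + 10·8 = 100; e = 104 − 100 = 4
d=9: ŷ = 20 + 10·9 = 110; e = 108 − 110 = -2
d=10: ŷ = 20 + 10·10 = 120; e = 117 − 120 = -3
Largest |e| is 4 at d = 8, residual 4.

e = 4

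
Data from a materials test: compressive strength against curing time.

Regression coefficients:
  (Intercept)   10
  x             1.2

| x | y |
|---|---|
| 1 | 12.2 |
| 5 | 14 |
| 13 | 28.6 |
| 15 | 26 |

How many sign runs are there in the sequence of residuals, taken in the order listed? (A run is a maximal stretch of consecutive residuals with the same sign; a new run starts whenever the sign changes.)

x=1: ŷ = 10 + 1.2·1 = 11.2; r = 12.2 − 11.2 = 1
x=5: ŷ = 10 + 1.2·5 = 16; r = 14 − 16 = -2
x=13: ŷ = 10 + 1.2·13 = 25.6; r = 28.6 − 25.6 = 3
x=15: ŷ = 10 + 1.2·15 = 28; r = 26 − 28 = -2
Signs: + − + −
Runs: +×1, −×1, +×1, −×1 → 4

4 runs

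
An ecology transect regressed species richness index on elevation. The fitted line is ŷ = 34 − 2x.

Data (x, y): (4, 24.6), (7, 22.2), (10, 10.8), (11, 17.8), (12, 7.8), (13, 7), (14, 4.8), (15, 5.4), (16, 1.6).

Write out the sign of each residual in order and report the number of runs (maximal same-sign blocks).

x=4: ŷ = 34 − 2·4 = 26; e = 24.6 − 26 = -1.4
x=7: ŷ = 34 − 2·7 = 20; e = 22.2 − 20 = 2.2
x=10: ŷ = 34 − 2·10 = 14; e = 10.8 − 14 = -3.2
x=11: ŷ = 34 − 2·11 = 12; e = 17.8 − 12 = 5.8
x=12: ŷ = 34 − 2·12 = 10; e = 7.8 − 10 = -2.2
x=13: ŷ = 34 − 2·13 = 8; e = 7 − 8 = -1
x=14: ŷ = 34 − 2·14 = 6; e = 4.8 − 6 = -1.2
x=15: ŷ = 34 − 2·15 = 4; e = 5.4 − 4 = 1.4
x=16: ŷ = 34 − 2·16 = 2; e = 1.6 − 2 = -0.4
Signs: − + − + − − − + −
Runs: −×1, +×1, −×1, +×1, −×3, +×1, −×1 → 7

7 runs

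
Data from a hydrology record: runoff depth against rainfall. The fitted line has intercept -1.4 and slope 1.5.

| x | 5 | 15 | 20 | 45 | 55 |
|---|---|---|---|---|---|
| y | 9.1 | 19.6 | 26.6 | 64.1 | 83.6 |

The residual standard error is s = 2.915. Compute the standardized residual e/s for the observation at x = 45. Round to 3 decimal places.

ŷ = -1.4 + 1.5·45 = 66.1
e = 64.1 − 66.1 = -2
e/s = -2 / 2.915 = -0.686

-0.686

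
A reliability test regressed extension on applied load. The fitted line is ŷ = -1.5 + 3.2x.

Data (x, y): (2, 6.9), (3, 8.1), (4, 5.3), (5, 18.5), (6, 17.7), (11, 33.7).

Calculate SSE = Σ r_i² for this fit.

SSE = 56

x=2: ŷ = -1.5 + 3.2·2 = 4.9; r = 6.9 − 4.9 = 2
x=3: ŷ = -1.5 + 3.2·3 = 8.1; r = 8.1 − 8.1 = 0
x=4: ŷ = -1.5 + 3.2·4 = 11.3; r = 5.3 − 11.3 = -6
x=5: ŷ = -1.5 + 3.2·5 = 14.5; r = 18.5 − 14.5 = 4
x=6: ŷ = -1.5 + 3.2·6 = 17.7; r = 17.7 − 17.7 = 0
x=11: ŷ = -1.5 + 3.2·11 = 33.7; r = 33.7 − 33.7 = 0
SSE = 4 + 0 + 36 + 16 + 0 + 0 = 56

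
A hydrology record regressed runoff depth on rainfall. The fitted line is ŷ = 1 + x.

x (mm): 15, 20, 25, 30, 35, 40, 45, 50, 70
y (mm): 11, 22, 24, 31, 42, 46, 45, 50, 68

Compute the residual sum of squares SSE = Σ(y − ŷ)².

SSE = 102

x=15: ŷ = 1 + 15 = 16; r = 11 − 16 = -5
x=20: ŷ = 1 + 20 = 21; r = 22 − 21 = 1
x=25: ŷ = 1 + 25 = 26; r = 24 − 26 = -2
x=30: ŷ = 1 + 30 = 31; r = 31 − 31 = 0
x=35: ŷ = 1 + 35 = 36; r = 42 − 36 = 6
x=40: ŷ = 1 + 40 = 41; r = 46 − 41 = 5
x=45: ŷ = 1 + 45 = 46; r = 45 − 46 = -1
x=50: ŷ = 1 + 50 = 51; r = 50 − 51 = -1
x=70: ŷ = 1 + 70 = 71; r = 68 − 71 = -3
SSE = 25 + 1 + 4 + 0 + 36 + 25 + 1 + 1 + 9 = 102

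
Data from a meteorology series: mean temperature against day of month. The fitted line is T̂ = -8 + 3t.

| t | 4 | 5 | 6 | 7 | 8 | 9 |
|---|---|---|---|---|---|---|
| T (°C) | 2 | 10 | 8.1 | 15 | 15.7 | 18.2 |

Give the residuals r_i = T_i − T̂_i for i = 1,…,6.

-2, 3, -1.9, 2, -0.3, -0.8

t=4: T̂ = -8 + 3·4 = 4; r = 2 − 4 = -2
t=5: T̂ = -8 + 3·5 = 7; r = 10 − 7 = 3
t=6: T̂ = -8 + 3·6 = 10; r = 8.1 − 10 = -1.9
t=7: T̂ = -8 + 3·7 = 13; r = 15 − 13 = 2
t=8: T̂ = -8 + 3·8 = 16; r = 15.7 − 16 = -0.3
t=9: T̂ = -8 + 3·9 = 19; r = 18.2 − 19 = -0.8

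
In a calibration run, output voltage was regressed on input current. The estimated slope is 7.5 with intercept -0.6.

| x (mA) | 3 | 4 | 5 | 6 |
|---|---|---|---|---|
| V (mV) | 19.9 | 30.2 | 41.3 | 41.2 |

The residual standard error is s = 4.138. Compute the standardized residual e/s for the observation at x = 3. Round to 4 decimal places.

V̂ = -0.6 + 7.5·3 = 21.9
e = 19.9 − 21.9 = -2
e/s = -2 / 4.138 = -0.4833

-0.4833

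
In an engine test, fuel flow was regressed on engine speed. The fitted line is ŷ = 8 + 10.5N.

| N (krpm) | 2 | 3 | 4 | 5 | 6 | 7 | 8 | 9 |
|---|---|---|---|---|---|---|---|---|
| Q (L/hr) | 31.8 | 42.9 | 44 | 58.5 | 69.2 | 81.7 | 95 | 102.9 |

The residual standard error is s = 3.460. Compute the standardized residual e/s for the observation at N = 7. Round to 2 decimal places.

ŷ = 8 + 10.5·7 = 81.5
e = 81.7 − 81.5 = 0.2
e/s = 0.2 / 3.460 = 0.06

0.06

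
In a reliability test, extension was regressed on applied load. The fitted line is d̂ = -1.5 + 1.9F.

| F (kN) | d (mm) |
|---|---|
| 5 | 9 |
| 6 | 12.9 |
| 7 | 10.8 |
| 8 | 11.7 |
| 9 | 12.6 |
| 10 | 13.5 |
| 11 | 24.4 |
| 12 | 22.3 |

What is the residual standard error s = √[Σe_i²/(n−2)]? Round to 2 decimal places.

F=5: d̂ = -1.5 + 1.9·5 = 8; e = 9 − 8 = 1
F=6: d̂ = -1.5 + 1.9·6 = 9.9; e = 12.9 − 9.9 = 3
F=7: d̂ = -1.5 + 1.9·7 = 11.8; e = 10.8 − 11.8 = -1
F=8: d̂ = -1.5 + 1.9·8 = 13.7; e = 11.7 − 13.7 = -2
F=9: d̂ = -1.5 + 1.9·9 = 15.6; e = 12.6 − 15.6 = -3
F=10: d̂ = -1.5 + 1.9·10 = 17.5; e = 13.5 − 17.5 = -4
F=11: d̂ = -1.5 + 1.9·11 = 19.4; e = 24.4 − 19.4 = 5
F=12: d̂ = -1.5 + 1.9·12 = 21.3; e = 22.3 − 21.3 = 1
SSE = 1 + 9 + 1 + 4 + 9 + 16 + 25 + 1 = 66
s = √(66/6) = √11 ≈ 3.32

s = 3.32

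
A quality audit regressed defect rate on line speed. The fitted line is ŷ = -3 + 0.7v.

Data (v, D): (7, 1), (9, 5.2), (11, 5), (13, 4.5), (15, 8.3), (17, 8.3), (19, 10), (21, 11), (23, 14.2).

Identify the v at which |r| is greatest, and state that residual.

v = 9, r = 1.9

v=7: ŷ = -3 + 0.7·7 = 1.9; r = 1 − 1.9 = -0.9
v=9: ŷ = -3 + 0.7·9 = 3.3; r = 5.2 − 3.3 = 1.9
v=11: ŷ = -3 + 0.7·11 = 4.7; r = 5 − 4.7 = 0.3
v=13: ŷ = -3 + 0.7·13 = 6.1; r = 4.5 − 6.1 = -1.6
v=15: ŷ = -3 + 0.7·15 = 7.5; r = 8.3 − 7.5 = 0.8
v=17: ŷ = -3 + 0.7·17 = 8.9; r = 8.3 − 8.9 = -0.6
v=19: ŷ = -3 + 0.7·19 = 10.3; r = 10 − 10.3 = -0.3
v=21: ŷ = -3 + 0.7·21 = 11.7; r = 11 − 11.7 = -0.7
v=23: ŷ = -3 + 0.7·23 = 13.1; r = 14.2 − 13.1 = 1.1
Largest |r| is 1.9 at v = 9, residual 1.9.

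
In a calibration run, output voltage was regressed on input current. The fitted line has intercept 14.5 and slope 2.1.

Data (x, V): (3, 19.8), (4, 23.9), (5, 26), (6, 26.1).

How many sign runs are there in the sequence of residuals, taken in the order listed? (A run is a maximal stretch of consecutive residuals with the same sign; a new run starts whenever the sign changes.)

3 runs

x=3: ŷ = 14.5 + 2.1·3 = 20.8; e = 19.8 − 20.8 = -1
x=4: ŷ = 14.5 + 2.1·4 = 22.9; e = 23.9 − 22.9 = 1
x=5: ŷ = 14.5 + 2.1·5 = 25; e = 26 − 25 = 1
x=6: ŷ = 14.5 + 2.1·6 = 27.1; e = 26.1 − 27.1 = -1
Signs: − + + −
Runs: −×1, +×2, −×1 → 3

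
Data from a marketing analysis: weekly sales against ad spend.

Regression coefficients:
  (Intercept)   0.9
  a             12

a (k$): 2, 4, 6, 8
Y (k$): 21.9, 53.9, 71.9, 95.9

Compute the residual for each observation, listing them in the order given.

a=2: ŷ = 0.9 + 12·2 = 24.9; r = 21.9 − 24.9 = -3
a=4: ŷ = 0.9 + 12·4 = 48.9; r = 53.9 − 48.9 = 5
a=6: ŷ = 0.9 + 12·6 = 72.9; r = 71.9 − 72.9 = -1
a=8: ŷ = 0.9 + 12·8 = 96.9; r = 95.9 − 96.9 = -1

-3, 5, -1, -1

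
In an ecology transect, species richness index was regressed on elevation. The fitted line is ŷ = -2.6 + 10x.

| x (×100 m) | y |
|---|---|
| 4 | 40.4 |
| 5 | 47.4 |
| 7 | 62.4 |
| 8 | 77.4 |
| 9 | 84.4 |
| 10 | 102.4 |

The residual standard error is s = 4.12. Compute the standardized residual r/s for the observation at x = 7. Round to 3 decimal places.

ŷ = -2.6 + 10·7 = 67.4
r = 62.4 − 67.4 = -5
r/s = -5 / 4.12 = -1.214

-1.214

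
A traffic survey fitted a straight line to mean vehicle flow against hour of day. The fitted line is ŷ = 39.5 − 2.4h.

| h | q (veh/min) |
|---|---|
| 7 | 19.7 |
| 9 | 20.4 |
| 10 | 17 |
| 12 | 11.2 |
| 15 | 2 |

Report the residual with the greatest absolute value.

h=7: ŷ = 39.5 − 2.4·7 = 22.7; e = 19.7 − 22.7 = -3
h=9: ŷ = 39.5 − 2.4·9 = 17.9; e = 20.4 − 17.9 = 2.5
h=10: ŷ = 39.5 − 2.4·10 = 15.5; e = 17 − 15.5 = 1.5
h=12: ŷ = 39.5 − 2.4·12 = 10.7; e = 11.2 − 10.7 = 0.5
h=15: ŷ = 39.5 − 2.4·15 = 3.5; e = 2 − 3.5 = -1.5
Largest |e| is 3 at h = 7, residual -3.

e = -3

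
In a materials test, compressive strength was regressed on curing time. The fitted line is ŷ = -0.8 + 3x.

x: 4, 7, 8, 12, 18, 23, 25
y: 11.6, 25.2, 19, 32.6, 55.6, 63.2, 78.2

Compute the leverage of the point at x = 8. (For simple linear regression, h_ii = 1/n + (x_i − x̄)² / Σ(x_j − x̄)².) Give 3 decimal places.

x̄ = (4 + 7 + 8 + 12 + 18 + 23 + 25)/7 = 13.8571
Σ(x − x̄)² = 97.1633 + 47.0204 + 34.3061 + 3.44898 + 17.1633 + 83.5918 + 124.163 = 406.857
h = 1/7 + (-5.85714)²/406.857 = 0.142857 + 0.0843198 = 0.227

h = 0.227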